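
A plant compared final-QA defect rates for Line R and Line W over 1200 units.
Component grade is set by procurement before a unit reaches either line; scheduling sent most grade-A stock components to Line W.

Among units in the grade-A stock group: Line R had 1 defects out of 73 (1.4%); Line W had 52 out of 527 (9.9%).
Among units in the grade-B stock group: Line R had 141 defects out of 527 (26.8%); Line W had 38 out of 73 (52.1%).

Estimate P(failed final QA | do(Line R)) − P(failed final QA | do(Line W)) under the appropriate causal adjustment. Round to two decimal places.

Within every component grade level Line R has the lower rate, yet pooled Line W does — Simpson's reversal.
Component grade differs across lines for reasons unrelated to any effect of the line itself, and it separately predicts the outcome — a classic confounder. We must compare within component grade levels.
Adjusting over the population distribution of component grade: 0.500·(0.014−0.099) + 0.500·(0.268−0.521) = -0.169.

-0.17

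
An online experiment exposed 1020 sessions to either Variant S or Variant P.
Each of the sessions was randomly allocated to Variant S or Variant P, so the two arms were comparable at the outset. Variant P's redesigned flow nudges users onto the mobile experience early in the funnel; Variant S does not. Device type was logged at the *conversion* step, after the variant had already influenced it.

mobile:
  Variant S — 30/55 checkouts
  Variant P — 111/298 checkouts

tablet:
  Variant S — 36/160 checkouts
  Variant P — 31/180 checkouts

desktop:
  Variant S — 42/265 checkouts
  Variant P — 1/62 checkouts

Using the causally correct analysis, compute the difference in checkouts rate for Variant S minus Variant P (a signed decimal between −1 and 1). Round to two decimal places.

The stratified and pooled comparisons disagree (Variant S wins within each device type; Variant P wins overall), so the answer turns on the causal role of device type.
The distribution of device type is itself part of what the variant does — it is an intermediate outcome. Holding it fixed would remove that part of the effect; the total effect is the pooled difference.
The causal difference is the pooled difference: 0.225 − 0.265 = -0.040.

-0.04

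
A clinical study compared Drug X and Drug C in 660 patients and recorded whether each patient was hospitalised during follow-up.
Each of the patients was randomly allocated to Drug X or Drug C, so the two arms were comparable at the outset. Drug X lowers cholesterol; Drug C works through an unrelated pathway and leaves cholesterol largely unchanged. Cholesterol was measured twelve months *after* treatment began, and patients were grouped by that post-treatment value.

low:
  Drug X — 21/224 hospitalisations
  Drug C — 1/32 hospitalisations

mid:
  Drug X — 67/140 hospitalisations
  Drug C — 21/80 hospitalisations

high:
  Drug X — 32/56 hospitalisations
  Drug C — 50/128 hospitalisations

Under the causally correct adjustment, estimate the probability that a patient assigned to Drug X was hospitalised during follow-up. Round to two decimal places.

The distribution of cholesterol is itself part of what the drug does — it is an intermediate outcome. Holding it fixed would remove that part of the effect; the total effect is the pooled difference.
So P(outcome | do(Drug X)) is just the pooled rate for Drug X: 120/420 = 0.286.

0.29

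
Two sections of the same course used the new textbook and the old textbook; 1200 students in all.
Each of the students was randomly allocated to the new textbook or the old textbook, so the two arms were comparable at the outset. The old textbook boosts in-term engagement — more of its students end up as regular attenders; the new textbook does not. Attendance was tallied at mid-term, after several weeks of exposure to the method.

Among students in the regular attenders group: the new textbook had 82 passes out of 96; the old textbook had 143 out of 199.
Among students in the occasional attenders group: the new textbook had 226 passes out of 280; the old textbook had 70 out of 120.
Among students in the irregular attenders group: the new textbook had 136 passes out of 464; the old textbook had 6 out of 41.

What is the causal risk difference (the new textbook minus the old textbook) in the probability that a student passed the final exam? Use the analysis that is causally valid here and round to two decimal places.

the new textbook is higher inside every mid-term attendance stratum but the old textbook is higher in aggregate. Whether to stratify depends on how mid-term attendance relates to the teaching method.
Mid-term attendance here is a post-treatment variable shaped by the teaching method; conditioning on it would introduce bias rather than remove it. The overall comparison is the causal one.
The causal difference is the pooled difference: 0.529 − 0.608 = -0.080.

-0.08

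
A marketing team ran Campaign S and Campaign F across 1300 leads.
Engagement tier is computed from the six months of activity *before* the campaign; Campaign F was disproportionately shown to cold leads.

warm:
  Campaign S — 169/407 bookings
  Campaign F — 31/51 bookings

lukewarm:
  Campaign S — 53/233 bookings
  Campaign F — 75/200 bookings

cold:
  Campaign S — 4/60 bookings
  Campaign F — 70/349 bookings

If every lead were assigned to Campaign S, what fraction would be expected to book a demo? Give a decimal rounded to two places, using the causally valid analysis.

0.24

The engagement tier-specific comparison favours Campaign F throughout, but the pooled figures favour Campaign S. The question is whether to condition on engagement tier.
Since engagement tier is a pre-existing factor (not a product of the campaign) and it affects the outcome on its own, it is a confounder. The stratified rates, not the pooled rate, identify the causal effect.
Standardising Campaign S to the population engagement tier mix: 0.352·169/407 + 0.333·53/233 + 0.315·4/60 = 0.243.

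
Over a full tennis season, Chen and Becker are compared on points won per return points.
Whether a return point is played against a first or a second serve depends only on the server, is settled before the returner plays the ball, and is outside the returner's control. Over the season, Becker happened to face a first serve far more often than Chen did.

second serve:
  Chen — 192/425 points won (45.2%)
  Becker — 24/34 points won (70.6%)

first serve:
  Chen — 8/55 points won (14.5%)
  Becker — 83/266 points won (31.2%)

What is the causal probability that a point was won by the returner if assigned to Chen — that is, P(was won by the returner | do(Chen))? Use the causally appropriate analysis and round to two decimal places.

0.33

The stratified and pooled comparisons disagree (Becker wins within each serve type; Chen wins overall), so the answer turns on the causal role of serve type.
Since serve type is a pre-existing factor (not a product of the player) and it affects the outcome on its own, it is a confounder. The stratified rates, not the pooled rate, identify the causal effect.
Standardising Chen to the population serve type mix: 0.588·192/425 + 0.412·8/55 = 0.326.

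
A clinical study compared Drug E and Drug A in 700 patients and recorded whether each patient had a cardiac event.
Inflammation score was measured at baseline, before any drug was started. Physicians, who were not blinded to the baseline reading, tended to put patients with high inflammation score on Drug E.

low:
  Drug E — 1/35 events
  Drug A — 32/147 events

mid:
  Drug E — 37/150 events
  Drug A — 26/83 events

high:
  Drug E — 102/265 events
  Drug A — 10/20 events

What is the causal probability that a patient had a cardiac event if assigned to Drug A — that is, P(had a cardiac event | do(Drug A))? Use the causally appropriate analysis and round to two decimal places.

0.36

Inflammation score satisfies the back-door criterion: it is not a descendant of the drug, and it blocks the spurious path from drug to outcome. Adjusting for it (i.e., using the within-inflammation score rates) gives the causal effect.
Standardising Drug A to the population inflammation score mix: 0.260·32/147 + 0.333·26/83 + 0.407·10/20 = 0.364.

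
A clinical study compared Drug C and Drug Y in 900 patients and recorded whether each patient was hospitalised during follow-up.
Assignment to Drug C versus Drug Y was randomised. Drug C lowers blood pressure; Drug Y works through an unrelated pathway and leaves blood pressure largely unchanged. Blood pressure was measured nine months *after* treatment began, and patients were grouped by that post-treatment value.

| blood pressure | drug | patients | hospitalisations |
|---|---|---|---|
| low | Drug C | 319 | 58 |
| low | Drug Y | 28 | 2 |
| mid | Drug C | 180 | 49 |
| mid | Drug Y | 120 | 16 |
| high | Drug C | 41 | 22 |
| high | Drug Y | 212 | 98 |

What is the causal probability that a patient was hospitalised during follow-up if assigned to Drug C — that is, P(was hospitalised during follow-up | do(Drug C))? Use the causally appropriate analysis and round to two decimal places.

The blood pressure-specific comparison favours Drug Y throughout, but the pooled figures favour Drug C. The question is whether to condition on blood pressure.
Blood pressure is downstream of the drug. One should not condition on a consequence of treatment, so the overall rates are the right comparison.
So P(outcome | do(Drug C)) is just the pooled rate for Drug C: 129/540 = 0.239.

0.24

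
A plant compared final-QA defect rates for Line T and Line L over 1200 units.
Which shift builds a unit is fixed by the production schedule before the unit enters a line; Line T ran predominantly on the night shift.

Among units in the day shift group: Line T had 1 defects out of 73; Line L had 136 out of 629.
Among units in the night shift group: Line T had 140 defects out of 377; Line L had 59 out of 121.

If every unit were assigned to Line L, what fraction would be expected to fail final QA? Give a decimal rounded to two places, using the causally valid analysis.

0.33

The shift-specific comparison favours Line T throughout, but the pooled figures favour Line L. The question is whether to condition on shift.
The imbalance in shift arose from how units were allocated, not from anything the line did; and shift independently affects the outcome. The pooled gap is confounded — condition on shift.
Standardising Line L to the population shift mix: 0.585·136/629 + 0.415·59/121 = 0.329.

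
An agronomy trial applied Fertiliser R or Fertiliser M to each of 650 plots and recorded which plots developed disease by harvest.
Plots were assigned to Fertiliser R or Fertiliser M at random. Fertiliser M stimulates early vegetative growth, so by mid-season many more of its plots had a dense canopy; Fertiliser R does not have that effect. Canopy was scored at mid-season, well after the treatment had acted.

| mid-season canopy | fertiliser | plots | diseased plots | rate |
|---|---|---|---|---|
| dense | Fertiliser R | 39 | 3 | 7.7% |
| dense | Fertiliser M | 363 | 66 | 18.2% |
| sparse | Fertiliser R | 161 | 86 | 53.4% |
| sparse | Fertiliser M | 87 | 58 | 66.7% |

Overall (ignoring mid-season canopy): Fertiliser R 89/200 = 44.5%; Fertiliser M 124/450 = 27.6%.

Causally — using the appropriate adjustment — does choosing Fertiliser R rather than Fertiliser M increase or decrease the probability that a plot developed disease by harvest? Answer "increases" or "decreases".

Within every mid-season canopy level Fertiliser R has the lower rate, yet pooled Fertiliser M does — Simpson's reversal.
Mid-season canopy here is a post-treatment variable shaped by the fertiliser; conditioning on it would introduce bias rather than remove it. The overall comparison is the causal one.
Pooled: Fertiliser R 44.5% vs Fertiliser M 27.6%; Fertiliser M is lower overall.

increases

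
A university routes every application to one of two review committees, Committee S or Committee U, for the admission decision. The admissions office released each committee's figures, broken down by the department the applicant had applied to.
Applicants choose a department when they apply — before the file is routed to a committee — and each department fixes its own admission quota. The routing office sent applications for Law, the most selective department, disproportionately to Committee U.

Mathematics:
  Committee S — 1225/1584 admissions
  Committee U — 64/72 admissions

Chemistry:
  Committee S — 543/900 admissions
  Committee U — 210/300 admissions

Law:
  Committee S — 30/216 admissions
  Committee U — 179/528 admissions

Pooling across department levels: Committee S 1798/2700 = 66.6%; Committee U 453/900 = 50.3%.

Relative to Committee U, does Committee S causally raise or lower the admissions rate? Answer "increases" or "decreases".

decreases

The stratified and pooled comparisons disagree (Committee U wins within each department; Committee S wins overall), so the answer turns on the causal role of department.
Since department is a pre-existing factor (not a product of the review committee) and it affects the outcome on its own, it is a confounder. The stratified rates, not the pooled rate, identify the causal effect.
Within each level — Mathematics: 77.3% vs 88.9%; Chemistry: 60.3% vs 70.0%; Law: 13.9% vs 33.9% — Committee U is higher every time.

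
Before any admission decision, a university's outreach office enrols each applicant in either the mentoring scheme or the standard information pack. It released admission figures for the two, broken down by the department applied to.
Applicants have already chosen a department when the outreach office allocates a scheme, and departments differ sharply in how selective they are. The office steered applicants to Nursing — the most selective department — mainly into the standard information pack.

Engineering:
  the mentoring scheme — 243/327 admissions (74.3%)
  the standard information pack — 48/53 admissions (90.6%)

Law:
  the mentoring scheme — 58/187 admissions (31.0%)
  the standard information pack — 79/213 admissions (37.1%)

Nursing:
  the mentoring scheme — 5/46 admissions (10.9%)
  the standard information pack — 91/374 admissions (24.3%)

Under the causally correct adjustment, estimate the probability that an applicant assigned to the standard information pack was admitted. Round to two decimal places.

0.50

The department-specific comparison favours the standard information pack throughout, but the pooled figures favour the mentoring scheme. The question is whether to condition on department.
The imbalance in department arose from how applicants were allocated, not from anything the outreach scheme did; and department independently affects the outcome. The pooled gap is confounded — condition on department.
Standardising the standard information pack to the population department mix: 0.317·48/53 + 0.333·79/213 + 0.350·91/374 = 0.496.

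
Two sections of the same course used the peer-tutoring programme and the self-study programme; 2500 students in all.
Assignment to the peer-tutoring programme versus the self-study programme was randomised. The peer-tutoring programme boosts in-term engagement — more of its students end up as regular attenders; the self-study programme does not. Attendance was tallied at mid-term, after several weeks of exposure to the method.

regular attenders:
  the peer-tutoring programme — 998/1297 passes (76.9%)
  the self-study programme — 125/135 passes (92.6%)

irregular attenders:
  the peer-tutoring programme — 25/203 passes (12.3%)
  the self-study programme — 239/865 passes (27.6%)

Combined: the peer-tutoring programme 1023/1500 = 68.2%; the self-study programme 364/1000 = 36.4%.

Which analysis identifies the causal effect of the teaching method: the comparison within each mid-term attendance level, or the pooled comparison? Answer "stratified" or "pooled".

pooled

Mid-term attendance here is a post-treatment variable shaped by the teaching method; conditioning on it would introduce bias rather than remove it. The overall comparison is the causal one.
Pooled: the peer-tutoring programme 68.2% vs the self-study programme 36.4%; the peer-tutoring programme is higher overall.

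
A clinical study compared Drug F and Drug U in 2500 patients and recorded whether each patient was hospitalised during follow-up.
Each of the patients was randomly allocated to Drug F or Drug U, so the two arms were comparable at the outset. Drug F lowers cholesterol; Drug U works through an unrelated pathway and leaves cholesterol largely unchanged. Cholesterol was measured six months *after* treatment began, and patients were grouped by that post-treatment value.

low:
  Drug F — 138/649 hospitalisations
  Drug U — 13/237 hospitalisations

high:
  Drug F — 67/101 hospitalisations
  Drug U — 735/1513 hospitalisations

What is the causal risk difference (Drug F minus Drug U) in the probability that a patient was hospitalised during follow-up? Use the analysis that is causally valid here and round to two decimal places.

-0.15

Cholesterol here is a post-treatment variable shaped by the drug; conditioning on it would introduce bias rather than remove it. The overall comparison is the causal one.
The causal difference is the pooled difference: 0.273 − 0.427 = -0.154.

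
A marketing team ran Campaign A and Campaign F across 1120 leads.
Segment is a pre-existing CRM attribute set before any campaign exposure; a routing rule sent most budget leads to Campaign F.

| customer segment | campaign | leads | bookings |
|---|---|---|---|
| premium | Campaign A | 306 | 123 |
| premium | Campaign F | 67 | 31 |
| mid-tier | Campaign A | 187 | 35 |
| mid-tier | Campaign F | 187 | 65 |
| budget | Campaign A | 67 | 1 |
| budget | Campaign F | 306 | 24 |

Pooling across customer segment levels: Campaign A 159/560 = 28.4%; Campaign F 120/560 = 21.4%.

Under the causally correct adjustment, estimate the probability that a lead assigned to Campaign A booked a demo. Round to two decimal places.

0.20

The customer segment-specific comparison favours Campaign F throughout, but the pooled figures favour Campaign A. The question is whether to condition on customer segment.
Customer segment is set before the campaign has any effect — it is not caused by the campaign — and it independently drives the outcome. That makes it a confounder, so the causal comparison is within customer segment levels.
Standardising Campaign A to the population customer segment mix: 0.333·123/306 + 0.334·35/187 + 0.333·1/67 = 0.201.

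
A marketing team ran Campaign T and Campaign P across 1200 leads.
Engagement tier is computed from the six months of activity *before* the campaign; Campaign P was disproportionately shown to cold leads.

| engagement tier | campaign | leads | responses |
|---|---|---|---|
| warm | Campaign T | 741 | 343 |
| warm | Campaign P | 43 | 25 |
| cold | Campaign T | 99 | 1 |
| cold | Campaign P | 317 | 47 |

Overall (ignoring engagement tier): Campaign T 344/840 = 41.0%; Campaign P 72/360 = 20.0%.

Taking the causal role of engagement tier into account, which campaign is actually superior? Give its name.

Within every engagement tier level Campaign P has the higher rate, yet pooled Campaign T does — Simpson's reversal.
Engagement tier is set before the campaign has any effect — it is not caused by the campaign — and it independently drives the outcome. That makes it a confounder, so the causal comparison is within engagement tier levels.
Within each level — warm: 46.3% vs 58.1%; cold: 1.0% vs 14.8% — Campaign P is higher every time.

Campaign P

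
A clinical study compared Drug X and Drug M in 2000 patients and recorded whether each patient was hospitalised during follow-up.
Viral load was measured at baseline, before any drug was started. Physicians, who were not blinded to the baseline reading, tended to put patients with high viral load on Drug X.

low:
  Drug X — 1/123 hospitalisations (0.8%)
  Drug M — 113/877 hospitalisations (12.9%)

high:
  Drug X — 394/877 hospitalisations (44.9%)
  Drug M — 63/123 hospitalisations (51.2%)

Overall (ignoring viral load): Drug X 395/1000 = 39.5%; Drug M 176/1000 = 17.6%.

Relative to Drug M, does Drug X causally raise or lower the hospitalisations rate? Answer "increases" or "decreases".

Here viral load is a common cause — it drives both which drug a case falls under and the outcome. The crude comparison mixes populations; the stratum-specific rates are the causally relevant ones.
Within each level — low: 0.8% vs 12.9%; high: 44.9% vs 51.2% — Drug X is lower every time.

decreases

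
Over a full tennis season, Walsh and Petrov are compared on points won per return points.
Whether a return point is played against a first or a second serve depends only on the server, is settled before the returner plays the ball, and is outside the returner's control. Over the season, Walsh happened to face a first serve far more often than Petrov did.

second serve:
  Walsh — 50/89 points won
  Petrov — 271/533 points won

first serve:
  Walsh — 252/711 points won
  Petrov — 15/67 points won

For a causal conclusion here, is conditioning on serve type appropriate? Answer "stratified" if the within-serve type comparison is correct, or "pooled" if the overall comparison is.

stratified

Here serve type is a common cause — it drives both which player a case falls under and the outcome. The crude comparison mixes populations; the stratum-specific rates are the causally relevant ones.
Within each level — second serve: 56.2% vs 50.8%; first serve: 35.4% vs 22.4% — Walsh is higher every time.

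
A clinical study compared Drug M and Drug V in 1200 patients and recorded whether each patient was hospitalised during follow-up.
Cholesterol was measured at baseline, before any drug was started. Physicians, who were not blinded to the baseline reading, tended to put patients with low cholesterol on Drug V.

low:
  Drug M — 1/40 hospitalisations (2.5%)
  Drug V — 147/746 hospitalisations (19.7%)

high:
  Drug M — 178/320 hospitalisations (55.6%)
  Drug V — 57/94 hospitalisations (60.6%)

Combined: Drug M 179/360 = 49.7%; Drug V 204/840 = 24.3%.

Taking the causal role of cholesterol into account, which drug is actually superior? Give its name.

The imbalance in cholesterol arose from how patients were allocated, not from anything the drug did; and cholesterol independently affects the outcome. The pooled gap is confounded — condition on cholesterol.
Within each level — low: 2.5% vs 19.7%; high: 55.6% vs 60.6% — Drug M is lower every time.

Drug M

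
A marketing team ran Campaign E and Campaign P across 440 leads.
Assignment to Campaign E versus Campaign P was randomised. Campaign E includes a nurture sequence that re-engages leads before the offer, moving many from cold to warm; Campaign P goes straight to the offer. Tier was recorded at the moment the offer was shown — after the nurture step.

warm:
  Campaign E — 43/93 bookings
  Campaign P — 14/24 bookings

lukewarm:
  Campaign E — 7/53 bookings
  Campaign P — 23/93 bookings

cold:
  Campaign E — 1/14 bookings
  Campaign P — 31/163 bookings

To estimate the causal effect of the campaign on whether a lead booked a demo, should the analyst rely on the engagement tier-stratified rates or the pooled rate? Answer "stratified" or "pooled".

Engagement tier is downstream of the campaign. One should not condition on a consequence of treatment, so the overall rates are the right comparison.
Pooled: Campaign E 31.9% vs Campaign P 24.3%; Campaign E is higher overall.

pooled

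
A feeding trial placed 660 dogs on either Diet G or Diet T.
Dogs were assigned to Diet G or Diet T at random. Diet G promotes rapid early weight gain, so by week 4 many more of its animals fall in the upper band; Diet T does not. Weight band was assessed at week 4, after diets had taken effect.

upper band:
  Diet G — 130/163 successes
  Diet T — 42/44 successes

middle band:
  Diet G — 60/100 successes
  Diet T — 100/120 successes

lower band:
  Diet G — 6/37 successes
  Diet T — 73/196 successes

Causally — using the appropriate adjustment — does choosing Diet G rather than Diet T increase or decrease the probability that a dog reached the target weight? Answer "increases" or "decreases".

Week-4 weight band is recorded after the diet and is itself shifted by it — it sits on the causal path from diet to outcome. Conditioning on a mediator would strip out part of the effect we want; the pooled comparison gives the total causal effect.
Pooled: Diet G 65.3% vs Diet T 59.7%; Diet G is higher overall.

increases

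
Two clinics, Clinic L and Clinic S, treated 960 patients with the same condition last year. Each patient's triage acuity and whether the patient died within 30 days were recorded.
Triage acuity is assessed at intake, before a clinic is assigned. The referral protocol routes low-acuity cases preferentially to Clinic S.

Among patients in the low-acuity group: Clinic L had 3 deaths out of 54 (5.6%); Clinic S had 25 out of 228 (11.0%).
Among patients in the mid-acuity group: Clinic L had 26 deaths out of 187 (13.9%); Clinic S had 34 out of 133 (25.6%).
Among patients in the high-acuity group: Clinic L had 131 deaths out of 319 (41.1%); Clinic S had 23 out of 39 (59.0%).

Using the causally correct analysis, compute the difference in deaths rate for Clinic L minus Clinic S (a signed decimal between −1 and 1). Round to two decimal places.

-0.12

The stratified and pooled comparisons disagree (Clinic L wins within each triage acuity; Clinic S wins overall), so the answer turns on the causal role of triage acuity.
Here triage acuity is a common cause — it drives both which clinic a case falls under and the outcome. The crude comparison mixes populations; the stratum-specific rates are the causally relevant ones.
Adjusting over the population distribution of triage acuity: 0.294·(0.056−0.110) + 0.333·(0.139−0.256) + 0.373·(0.411−0.590) = -0.122.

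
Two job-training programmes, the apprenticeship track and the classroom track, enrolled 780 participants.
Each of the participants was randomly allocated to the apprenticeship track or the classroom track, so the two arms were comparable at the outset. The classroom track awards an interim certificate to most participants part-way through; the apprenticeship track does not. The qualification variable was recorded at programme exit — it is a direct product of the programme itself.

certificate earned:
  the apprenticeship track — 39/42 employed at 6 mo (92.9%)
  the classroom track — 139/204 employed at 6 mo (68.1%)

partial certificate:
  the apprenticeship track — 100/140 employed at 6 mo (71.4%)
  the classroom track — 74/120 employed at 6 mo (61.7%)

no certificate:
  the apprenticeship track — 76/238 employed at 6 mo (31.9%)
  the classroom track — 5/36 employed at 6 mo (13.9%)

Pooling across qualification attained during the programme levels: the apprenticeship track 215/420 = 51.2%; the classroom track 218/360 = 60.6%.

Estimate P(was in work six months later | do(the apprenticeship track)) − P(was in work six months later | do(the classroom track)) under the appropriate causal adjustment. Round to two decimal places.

-0.09

The stratified and pooled comparisons disagree (the apprenticeship track wins within each qualification attained during the programme; the classroom track wins overall), so the answer turns on the causal role of qualification attained during the programme.
Qualification attained during the programme lies on the pathway programme → qualification attained during the programme → outcome, so adjusting for it blocks the indirect effect. For the total causal effect of programme, use the unadjusted pooled rates.
The causal difference is the pooled difference: 0.512 − 0.606 = -0.094.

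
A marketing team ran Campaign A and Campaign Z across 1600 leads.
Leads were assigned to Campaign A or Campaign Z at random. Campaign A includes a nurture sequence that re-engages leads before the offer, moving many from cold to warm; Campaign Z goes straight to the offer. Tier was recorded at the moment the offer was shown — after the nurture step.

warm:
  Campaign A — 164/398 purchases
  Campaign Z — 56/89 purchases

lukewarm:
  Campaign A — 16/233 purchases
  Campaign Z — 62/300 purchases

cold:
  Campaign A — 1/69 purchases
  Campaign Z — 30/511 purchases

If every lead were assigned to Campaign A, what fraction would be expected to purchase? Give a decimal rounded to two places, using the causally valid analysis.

Because the campaign influences engagement tier, engagement tier is a post-treatment mediator, not a confounder. Stratifying on it would bias the estimate; the causal effect is the crude pooled difference.
So P(outcome | do(Campaign A)) is just the pooled rate for Campaign A: 181/700 = 0.259.

0.26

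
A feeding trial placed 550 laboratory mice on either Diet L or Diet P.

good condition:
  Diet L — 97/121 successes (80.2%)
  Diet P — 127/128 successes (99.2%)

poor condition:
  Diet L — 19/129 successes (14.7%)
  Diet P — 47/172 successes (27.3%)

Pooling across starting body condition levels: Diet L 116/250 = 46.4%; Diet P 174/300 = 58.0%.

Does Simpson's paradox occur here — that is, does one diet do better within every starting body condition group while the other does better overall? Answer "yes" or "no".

no

Within each starting body condition level (good condition 80.2% vs 99.2%; poor condition 14.7% vs 27.3%), Diet P has the higher rate every time. Pooled: 46.4% vs 58.0% — Diet P has the higher rate overall. They agree.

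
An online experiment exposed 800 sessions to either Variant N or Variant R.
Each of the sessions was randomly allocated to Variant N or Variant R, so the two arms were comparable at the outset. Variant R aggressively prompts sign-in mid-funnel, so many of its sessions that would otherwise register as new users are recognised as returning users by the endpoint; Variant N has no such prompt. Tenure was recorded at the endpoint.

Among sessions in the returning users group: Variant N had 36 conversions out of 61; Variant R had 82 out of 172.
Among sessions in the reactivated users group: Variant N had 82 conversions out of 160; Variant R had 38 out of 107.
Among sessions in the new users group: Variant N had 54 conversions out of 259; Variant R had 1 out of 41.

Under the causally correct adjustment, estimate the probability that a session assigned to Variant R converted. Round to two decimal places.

The stratified and pooled comparisons disagree (Variant N wins within each user tenure; Variant R wins overall), so the answer turns on the causal role of user tenure.
Because the variant influences user tenure, user tenure is a post-treatment mediator, not a confounder. Stratifying on it would bias the estimate; the causal effect is the crude pooled difference.
So P(outcome | do(Variant R)) is just the pooled rate for Variant R: 121/320 = 0.378.

0.38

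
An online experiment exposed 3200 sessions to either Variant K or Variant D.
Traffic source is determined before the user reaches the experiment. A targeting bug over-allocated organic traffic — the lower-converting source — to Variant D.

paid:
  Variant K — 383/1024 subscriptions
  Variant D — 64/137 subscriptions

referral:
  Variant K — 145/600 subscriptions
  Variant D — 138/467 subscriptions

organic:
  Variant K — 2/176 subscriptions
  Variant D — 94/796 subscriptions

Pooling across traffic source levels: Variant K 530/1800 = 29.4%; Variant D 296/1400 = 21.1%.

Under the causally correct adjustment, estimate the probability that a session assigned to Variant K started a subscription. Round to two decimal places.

Traffic source differs across variants for reasons unrelated to any effect of the variant itself, and it separately predicts the outcome — a classic confounder. We must compare within traffic source levels.
Standardising Variant K to the population traffic source mix: 0.363·383/1024 + 0.333·145/600 + 0.304·2/176 = 0.220.

0.22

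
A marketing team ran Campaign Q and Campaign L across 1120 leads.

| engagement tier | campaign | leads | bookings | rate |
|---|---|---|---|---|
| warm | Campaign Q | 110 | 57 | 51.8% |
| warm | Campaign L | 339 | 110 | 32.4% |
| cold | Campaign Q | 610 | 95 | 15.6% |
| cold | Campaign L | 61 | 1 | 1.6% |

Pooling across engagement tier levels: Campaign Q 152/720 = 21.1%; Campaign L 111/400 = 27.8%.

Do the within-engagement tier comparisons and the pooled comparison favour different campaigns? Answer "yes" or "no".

yes

Within each engagement tier level (warm 51.8% vs 32.4%; cold 15.6% vs 1.6%), Campaign Q has the higher rate every time. Pooled: 21.1% vs 27.8% — Campaign L has the higher rate overall. The two comparisons disagree.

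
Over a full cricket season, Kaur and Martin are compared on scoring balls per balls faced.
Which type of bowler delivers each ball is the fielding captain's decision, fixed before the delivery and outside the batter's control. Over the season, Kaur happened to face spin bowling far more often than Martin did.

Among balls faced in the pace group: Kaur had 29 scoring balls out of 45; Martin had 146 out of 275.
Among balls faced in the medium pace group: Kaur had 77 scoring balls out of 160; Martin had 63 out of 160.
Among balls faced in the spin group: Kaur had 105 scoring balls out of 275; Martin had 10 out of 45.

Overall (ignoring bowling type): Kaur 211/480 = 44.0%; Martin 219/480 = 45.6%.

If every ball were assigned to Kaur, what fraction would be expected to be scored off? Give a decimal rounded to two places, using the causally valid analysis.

Kaur is higher inside every bowling type stratum but Martin is higher in aggregate. Whether to stratify depends on how bowling type relates to the player.
Nothing the player does changes bowling type; the imbalance is an allocation artefact. With bowling type also predicting the outcome, the pooled figure is confounded, and the within-stratum comparison is the causal one.
Standardising Kaur to the population bowling type mix: 0.333·29/45 + 0.333·77/160 + 0.333·105/275 = 0.503.

0.50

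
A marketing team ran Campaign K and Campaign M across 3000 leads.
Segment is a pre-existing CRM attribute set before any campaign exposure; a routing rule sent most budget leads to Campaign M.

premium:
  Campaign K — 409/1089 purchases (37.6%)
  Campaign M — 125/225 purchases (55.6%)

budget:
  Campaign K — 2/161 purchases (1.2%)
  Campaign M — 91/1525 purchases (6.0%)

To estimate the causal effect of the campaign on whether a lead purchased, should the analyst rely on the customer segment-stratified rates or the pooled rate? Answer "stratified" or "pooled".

stratified

The stratified and pooled comparisons disagree (Campaign M wins within each customer segment; Campaign K wins overall), so the answer turns on the causal role of customer segment.
The imbalance in customer segment arose from how leads were allocated, not from anything the campaign did; and customer segment independently affects the outcome. The pooled gap is confounded — condition on customer segment.
Within each level — premium: 37.6% vs 55.6%; budget: 1.2% vs 6.0% — Campaign M is higher every time.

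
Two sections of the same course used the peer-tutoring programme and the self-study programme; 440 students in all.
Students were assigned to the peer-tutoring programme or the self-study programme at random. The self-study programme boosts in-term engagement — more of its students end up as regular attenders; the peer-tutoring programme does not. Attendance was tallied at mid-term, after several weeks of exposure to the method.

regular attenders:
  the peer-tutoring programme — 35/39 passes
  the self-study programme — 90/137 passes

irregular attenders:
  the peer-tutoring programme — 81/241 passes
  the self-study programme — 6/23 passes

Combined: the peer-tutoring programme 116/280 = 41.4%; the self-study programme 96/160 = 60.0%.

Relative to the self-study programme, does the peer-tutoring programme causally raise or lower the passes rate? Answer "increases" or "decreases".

Within every mid-term attendance level the peer-tutoring programme has the higher rate, yet pooled the self-study programme does — Simpson's reversal.
The distribution of mid-term attendance is itself part of what the teaching method does — it is an intermediate outcome. Holding it fixed would remove that part of the effect; the total effect is the pooled difference.
Pooled: the peer-tutoring programme 41.4% vs the self-study programme 60.0%; the self-study programme is higher overall.

decreases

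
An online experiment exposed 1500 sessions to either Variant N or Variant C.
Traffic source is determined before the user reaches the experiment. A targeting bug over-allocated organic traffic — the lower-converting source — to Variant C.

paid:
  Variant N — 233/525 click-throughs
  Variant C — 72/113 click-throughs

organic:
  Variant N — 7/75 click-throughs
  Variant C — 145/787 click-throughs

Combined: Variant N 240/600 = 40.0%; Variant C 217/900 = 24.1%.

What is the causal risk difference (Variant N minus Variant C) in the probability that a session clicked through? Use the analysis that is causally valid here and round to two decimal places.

-0.13

Traffic source satisfies the back-door criterion: it is not a descendant of the variant, and it blocks the spurious path from variant to outcome. Adjusting for it (i.e., using the within-traffic source rates) gives the causal effect.
Adjusting over the population distribution of traffic source: 0.425·(0.444−0.637) + 0.575·(0.093−0.184) = -0.134.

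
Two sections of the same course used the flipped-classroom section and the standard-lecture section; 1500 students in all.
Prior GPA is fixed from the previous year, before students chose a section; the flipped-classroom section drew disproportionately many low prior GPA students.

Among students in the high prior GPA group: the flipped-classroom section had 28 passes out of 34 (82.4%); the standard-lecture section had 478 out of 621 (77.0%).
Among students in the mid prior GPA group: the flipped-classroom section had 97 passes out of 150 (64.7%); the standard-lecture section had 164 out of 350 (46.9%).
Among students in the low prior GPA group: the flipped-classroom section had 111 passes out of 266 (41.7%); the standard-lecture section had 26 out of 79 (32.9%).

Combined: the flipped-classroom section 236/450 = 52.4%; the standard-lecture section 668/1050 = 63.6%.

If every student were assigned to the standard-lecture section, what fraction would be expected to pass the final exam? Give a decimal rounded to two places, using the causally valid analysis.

0.57

The stratified and pooled comparisons disagree (the flipped-classroom section wins within each prior GPA band; the standard-lecture section wins overall), so the answer turns on the causal role of prior GPA band.
The imbalance in prior GPA band arose from how students were allocated, not from anything the teaching method did; and prior GPA band independently affects the outcome. The pooled gap is confounded — condition on prior GPA band.
Standardising the standard-lecture section to the population prior GPA band mix: 0.437·478/621 + 0.333·164/350 + 0.230·26/79 = 0.568.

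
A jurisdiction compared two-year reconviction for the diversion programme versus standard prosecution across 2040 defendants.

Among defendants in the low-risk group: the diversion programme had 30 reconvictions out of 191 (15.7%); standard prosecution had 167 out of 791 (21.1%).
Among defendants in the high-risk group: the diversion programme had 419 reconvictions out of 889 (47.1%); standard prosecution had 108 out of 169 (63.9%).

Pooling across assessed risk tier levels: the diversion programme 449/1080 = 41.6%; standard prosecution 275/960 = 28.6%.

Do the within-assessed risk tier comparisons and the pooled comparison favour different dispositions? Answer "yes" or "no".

yes

Within each assessed risk tier level (low-risk 15.7% vs 21.1%; high-risk 47.1% vs 63.9%), the diversion programme has the lower rate every time. Pooled: 41.6% vs 28.6% — standard prosecution has the lower rate overall. The two comparisons disagree.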